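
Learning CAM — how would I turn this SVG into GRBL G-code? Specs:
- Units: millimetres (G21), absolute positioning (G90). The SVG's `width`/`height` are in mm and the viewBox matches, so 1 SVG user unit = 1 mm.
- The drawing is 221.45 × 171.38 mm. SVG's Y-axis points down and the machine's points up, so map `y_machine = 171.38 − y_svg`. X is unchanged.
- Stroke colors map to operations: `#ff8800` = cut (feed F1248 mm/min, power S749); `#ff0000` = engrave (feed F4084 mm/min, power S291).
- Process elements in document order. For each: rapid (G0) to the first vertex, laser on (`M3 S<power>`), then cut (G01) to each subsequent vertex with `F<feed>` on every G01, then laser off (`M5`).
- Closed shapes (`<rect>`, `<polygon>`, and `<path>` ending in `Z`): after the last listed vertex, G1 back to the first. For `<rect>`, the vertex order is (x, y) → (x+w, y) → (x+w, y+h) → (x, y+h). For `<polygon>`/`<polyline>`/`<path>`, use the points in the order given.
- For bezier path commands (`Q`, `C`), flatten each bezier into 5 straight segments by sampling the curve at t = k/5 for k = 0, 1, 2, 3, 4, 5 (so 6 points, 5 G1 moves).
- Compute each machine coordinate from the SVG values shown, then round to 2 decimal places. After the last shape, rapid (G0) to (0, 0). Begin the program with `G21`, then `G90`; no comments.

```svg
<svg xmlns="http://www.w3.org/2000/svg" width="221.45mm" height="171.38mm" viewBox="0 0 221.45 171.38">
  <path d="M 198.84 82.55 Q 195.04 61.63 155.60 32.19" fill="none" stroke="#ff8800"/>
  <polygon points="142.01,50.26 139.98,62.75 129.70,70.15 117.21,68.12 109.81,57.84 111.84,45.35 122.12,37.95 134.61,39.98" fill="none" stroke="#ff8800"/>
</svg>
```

1 u = 1 mm; y_m = 171.38 − y.

[1] `<path>` quadratic bezier, #ff8800→cut S749 F1248: (198.84,88.83) → (195.89,97.54) → (190.10,106.93) → (181.45,117.00) → (169.95,127.75) → (155.60,139.19)

[2] `<polygon>` regular polygon, #ff8800→cut S749 F1248: (142.01,121.12) → (139.98,108.63) → (129.70,101.23) → (117.21,103.26) → (109.81,113.54) → (111.84,126.03) → (122.12,133.43) → (134.61,131.40) → (142.01,121.12) (closed)

G21
G90
G0 X198.84 Y88.83
M3 S749
G01 X195.89 Y97.54 F1248
G01 X190.10 Y106.93 F1248
G01 X181.45 Y117.00 F1248
G01 X169.95 Y127.75 F1248
G01 X155.60 Y139.19 F1248
M5
G0 X142.01 Y121.12
M3 S749
G01 X139.98 Y108.63 F1248
G01 X129.70 Y101.23 F1248
G01 X117.21 Y103.26 F1248
G01 X109.81 Y113.54 F1248
G01 X111.84 Y126.03 F1248
G01 X122.12 Y133.43 F1248
G01 X134.61 Y131.40 F1248
G01 X142.01 Y121.12 F1248
M5
G0 X0.00 Y0.00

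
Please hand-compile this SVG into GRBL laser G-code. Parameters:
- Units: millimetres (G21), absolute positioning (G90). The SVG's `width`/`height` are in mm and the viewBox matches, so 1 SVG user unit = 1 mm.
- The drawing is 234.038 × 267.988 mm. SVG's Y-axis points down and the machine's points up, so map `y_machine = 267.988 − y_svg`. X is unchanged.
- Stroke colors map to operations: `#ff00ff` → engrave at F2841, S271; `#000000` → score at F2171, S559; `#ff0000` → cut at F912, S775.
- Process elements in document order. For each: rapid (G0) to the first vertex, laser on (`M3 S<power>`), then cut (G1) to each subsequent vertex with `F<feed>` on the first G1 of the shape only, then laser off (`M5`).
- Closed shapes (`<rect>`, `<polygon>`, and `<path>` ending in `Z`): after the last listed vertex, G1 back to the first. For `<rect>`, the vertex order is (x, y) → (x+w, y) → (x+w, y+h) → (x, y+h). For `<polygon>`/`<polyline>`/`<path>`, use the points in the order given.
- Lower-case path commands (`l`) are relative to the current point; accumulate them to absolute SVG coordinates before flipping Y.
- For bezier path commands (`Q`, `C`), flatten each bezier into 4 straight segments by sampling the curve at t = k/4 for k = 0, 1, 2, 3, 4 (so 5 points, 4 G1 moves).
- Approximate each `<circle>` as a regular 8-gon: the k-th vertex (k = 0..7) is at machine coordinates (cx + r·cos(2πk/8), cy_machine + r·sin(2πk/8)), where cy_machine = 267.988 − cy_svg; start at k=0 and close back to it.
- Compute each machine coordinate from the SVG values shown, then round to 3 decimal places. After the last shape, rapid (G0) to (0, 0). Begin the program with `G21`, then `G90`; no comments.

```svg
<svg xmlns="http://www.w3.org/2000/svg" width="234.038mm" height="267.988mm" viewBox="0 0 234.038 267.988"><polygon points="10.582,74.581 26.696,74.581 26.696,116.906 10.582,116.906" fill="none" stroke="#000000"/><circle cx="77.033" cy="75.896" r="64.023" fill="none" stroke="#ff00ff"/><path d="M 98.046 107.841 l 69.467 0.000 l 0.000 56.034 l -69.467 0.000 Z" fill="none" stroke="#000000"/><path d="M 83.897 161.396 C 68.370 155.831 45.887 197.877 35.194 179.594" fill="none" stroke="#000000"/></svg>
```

Since the viewBox matches the mm dimensions, user units are millimetres directly. The only transform is the Y-flip y_m = 267.988 − y_svg.

Shape 1 is a rectangle drawn with `<polygon>`. Its stroke #000000 means score at S559, F2171. After flipping Y the toolpath is (10.582,193.407) → (26.696,193.407) → (26.696,151.082) → (10.582,151.082) → (10.582,193.407), returning to the start.

Shape 2 is a circle drawn with `<circle>`. Its stroke #ff00ff means engrave at S271, F2841. After flipping Y the toolpath is (141.056,192.092) → (122.304,237.363) → (77.033,256.115) → (31.762,237.363) → (13.010,192.092) → (31.762,146.821) → (77.033,128.069) → (122.304,146.821) → (141.056,192.092), returning to the start.

Shape 3 is a rectangle drawn with `<path>`. Its stroke #000000 means score at S559, F2171. After flipping Y the toolpath is (98.046,160.147) → (167.513,160.147) → (167.513,104.113) → (98.046,104.113) → (98.046,160.147), returning to the start.

Shape 4 is a cubic bezier drawn with `<path>`. Its stroke #000000 means score at S559, F2171. After flipping Y the toolpath is (83.897,106.592) → (71.240,103.525) → (57.733,92.724) → (45.131,84.307) → (35.194,88.394).

G21
G90
G0 X10.582 Y193.407
M3 S559
G1 X26.696 Y193.407 F2171
G1 X26.696 Y151.082
G1 X10.582 Y151.082
G1 X10.582 Y193.407
M5
G0 X141.056 Y192.092
M3 S271
G1 X122.304 Y237.363 F2841
G1 X77.033 Y256.115
G1 X31.762 Y237.363
G1 X13.010 Y192.092
G1 X31.762 Y146.821
G1 X77.033 Y128.069
G1 X122.304 Y146.821
G1 X141.056 Y192.092
M5
G0 X98.046 Y160.147
M3 S559
G1 X167.513 Y160.147 F2171
G1 X167.513 Y104.113
G1 X98.046 Y104.113
G1 X98.046 Y160.147
M5
G0 X83.897 Y106.592
M3 S559
G1 X71.240 Y103.525 F2171
G1 X57.733 Y92.724
G1 X45.131 Y84.307
G1 X35.194 Y88.394
M5
G0 X0.000 Y0.000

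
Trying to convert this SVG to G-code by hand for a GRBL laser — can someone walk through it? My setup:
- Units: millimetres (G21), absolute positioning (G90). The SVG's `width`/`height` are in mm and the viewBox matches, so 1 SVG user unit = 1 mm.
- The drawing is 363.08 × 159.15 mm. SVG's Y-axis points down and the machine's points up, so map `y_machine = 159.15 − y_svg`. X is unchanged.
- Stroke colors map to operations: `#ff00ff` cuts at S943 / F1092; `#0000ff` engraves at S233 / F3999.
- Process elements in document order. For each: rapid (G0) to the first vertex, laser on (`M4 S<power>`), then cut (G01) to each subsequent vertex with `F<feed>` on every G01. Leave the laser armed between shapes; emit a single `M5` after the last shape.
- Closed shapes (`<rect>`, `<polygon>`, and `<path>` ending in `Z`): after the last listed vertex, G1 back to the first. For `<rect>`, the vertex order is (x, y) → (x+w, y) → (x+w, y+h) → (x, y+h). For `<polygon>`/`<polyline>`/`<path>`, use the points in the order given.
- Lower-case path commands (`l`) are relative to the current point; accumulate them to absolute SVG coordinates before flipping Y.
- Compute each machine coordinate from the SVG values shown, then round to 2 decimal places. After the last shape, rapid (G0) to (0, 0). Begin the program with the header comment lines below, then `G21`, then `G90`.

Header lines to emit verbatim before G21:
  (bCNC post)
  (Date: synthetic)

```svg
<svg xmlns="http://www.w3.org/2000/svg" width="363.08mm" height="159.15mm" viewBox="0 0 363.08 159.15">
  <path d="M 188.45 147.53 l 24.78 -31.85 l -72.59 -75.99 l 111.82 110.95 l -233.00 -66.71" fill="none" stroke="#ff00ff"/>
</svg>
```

(bCNC post)
(Date: synthetic)
G21
G90
G0 X188.45 Y11.62
M4 S943
G01 X213.23 Y43.47 F1092
G01 X140.64 Y119.46 F1092
G01 X252.46 Y8.51 F1092
G01 X19.46 Y75.22 F1092
M5
G0 X0.00 Y0.00

viewBox `0 0 363.08 159.15` with mm width/height → 1 unit = 1 mm. Flip: y_m = 159.15 − y_svg.

**Shape 1** — `<path>` open polyline, stroke `#ff00ff` → cut (S943, F1092). Machine vertices: (188.45,11.62) → (213.23,43.47) → (140.64,119.46) → (252.46,8.51) → (19.46,75.22). Open path.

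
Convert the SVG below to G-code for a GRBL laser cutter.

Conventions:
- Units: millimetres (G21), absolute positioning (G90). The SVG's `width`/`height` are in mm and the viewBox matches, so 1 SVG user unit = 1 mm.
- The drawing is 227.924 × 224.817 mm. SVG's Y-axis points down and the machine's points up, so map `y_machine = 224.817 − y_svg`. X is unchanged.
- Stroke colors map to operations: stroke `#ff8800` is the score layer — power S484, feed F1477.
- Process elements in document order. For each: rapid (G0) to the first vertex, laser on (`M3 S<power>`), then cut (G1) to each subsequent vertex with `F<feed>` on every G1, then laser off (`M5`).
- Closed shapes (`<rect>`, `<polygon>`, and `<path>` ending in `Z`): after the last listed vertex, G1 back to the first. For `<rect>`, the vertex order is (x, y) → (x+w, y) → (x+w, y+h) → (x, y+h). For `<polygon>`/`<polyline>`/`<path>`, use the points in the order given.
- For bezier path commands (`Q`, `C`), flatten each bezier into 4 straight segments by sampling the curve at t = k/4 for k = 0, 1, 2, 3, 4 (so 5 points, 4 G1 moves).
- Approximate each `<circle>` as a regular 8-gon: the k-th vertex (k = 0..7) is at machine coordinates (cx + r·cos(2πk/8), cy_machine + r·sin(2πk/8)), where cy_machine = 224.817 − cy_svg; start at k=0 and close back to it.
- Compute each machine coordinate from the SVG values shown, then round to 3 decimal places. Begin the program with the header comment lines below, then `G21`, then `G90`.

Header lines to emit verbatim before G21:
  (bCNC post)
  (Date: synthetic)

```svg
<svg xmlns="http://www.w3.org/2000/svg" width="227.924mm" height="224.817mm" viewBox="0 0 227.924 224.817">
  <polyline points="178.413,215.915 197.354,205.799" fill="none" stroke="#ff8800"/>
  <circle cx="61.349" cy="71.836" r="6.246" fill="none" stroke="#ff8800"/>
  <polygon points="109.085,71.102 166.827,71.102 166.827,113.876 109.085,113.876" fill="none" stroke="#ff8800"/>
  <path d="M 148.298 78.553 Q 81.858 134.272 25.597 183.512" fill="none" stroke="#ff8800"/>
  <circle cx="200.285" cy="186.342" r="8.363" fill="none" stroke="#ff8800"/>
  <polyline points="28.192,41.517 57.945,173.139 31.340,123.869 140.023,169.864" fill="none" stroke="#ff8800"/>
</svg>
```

(bCNC post)
(Date: synthetic)
G21
G90
G0 X178.413 Y8.902
M3 S484
G1 X197.354 Y19.018 F1477
M5
G0 X67.595 Y152.981
M3 S484
G1 X65.766 Y157.398 F1477
G1 X61.349 Y159.227 F1477
G1 X56.932 Y157.398 F1477
G1 X55.103 Y152.981 F1477
G1 X56.932 Y148.564 F1477
G1 X61.349 Y146.735 F1477
G1 X65.766 Y148.564 F1477
G1 X67.595 Y152.981 F1477
M5
G0 X109.085 Y153.715
M3 S484
G1 X166.827 Y153.715 F1477
G1 X166.827 Y110.941 F1477
G1 X109.085 Y110.941 F1477
G1 X109.085 Y153.715 F1477
M5
G0 X148.298 Y146.264
M3 S484
G1 X115.714 Y118.809 F1477
G1 X84.403 Y92.165 F1477
G1 X54.364 Y66.330 F1477
G1 X25.597 Y41.305 F1477
M5
G0 X208.648 Y38.475
M3 S484
G1 X206.199 Y44.389 F1477
G1 X200.285 Y46.838 F1477
G1 X194.371 Y44.389 F1477
G1 X191.922 Y38.475 F1477
G1 X194.371 Y32.561 F1477
G1 X200.285 Y30.112 F1477
G1 X206.199 Y32.561 F1477
G1 X208.648 Y38.475 F1477
M5
G0 X28.192 Y183.300
M3 S484
G1 X57.945 Y51.678 F1477
G1 X31.340 Y100.948 F1477
G1 X140.023 Y54.953 F1477
M5

Since the viewBox matches the mm dimensions, user units are millimetres directly. The only transform is the Y-flip y_m = 224.817 − y_svg.

Shape 1 is a line segment drawn with `<polyline>`. Its stroke #ff8800 means score at S484, F1477. After flipping Y the toolpath is (178.413,8.902) → (197.354,19.018).

Shape 2 is a circle drawn with `<circle>`. Its stroke #ff8800 means score at S484, F1477. After flipping Y the toolpath is (67.595,152.981) → (65.766,157.398) → (61.349,159.227) → (56.932,157.398) → (55.103,152.981) → (56.932,148.564) → (61.349,146.735) → (65.766,148.564) → (67.595,152.981), returning to the start.

Shape 3 is a rectangle drawn with `<polygon>`. Its stroke #ff8800 means score at S484, F1477. After flipping Y the toolpath is (109.085,153.715) → (166.827,153.715) → (166.827,110.941) → (109.085,110.941) → (109.085,153.715), returning to the start.

Shape 4 is a quadratic bezier drawn with `<path>`. Its stroke #ff8800 means score at S484, F1477. After flipping Y the toolpath is (148.298,146.264) → (115.714,118.809) → (84.403,92.165) → (54.364,66.330) → (25.597,41.305).

Shape 5 is a circle drawn with `<circle>`. Its stroke #ff8800 means score at S484, F1477. After flipping Y the toolpath is (208.648,38.475) → (206.199,44.389) → (200.285,46.838) → (194.371,44.389) → (191.922,38.475) → (194.371,32.561) → (200.285,30.112) → (206.199,32.561) → (208.648,38.475), returning to the start.

Shape 6 is a open polyline drawn with `<polyline>`. Its stroke #ff8800 means score at S484, F1477. After flipping Y the toolpath is (28.192,183.300) → (57.945,51.678) → (31.340,100.948) → (140.023,54.953).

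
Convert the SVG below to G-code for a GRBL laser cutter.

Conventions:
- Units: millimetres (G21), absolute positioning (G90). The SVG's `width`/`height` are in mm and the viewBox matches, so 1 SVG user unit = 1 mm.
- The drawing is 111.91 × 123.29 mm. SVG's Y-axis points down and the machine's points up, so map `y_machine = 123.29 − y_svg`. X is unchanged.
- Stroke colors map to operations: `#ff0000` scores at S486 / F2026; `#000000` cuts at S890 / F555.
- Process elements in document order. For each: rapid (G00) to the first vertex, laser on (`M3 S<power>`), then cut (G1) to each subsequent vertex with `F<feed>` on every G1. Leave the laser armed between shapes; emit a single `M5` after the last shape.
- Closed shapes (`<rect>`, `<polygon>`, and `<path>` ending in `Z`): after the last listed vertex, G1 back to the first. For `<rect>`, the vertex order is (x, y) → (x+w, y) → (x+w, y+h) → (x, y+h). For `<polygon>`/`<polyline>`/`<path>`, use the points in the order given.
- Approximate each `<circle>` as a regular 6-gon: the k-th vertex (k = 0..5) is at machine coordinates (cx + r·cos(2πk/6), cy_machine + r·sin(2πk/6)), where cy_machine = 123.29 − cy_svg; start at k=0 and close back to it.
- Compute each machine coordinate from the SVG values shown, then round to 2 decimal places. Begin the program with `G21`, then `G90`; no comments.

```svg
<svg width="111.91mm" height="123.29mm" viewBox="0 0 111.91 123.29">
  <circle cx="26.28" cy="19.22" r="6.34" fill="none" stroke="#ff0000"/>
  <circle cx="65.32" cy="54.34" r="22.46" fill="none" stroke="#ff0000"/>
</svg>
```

viewBox `0 0 111.91 123.29` with mm width/height → 1 unit = 1 mm. Flip: y_m = 123.29 − y_svg.

**Shape 1** — `<circle>` circle, stroke `#ff0000` → score (S486, F2026). Machine vertices: (32.62,104.07) → (29.45,109.56) → (23.11,109.56) → (19.94,104.07) → (23.11,98.58) → (29.45,98.58) → (32.62,104.07). Closed: final G1 returns to the first vertex.

**Shape 2** — `<circle>` circle, stroke `#ff0000` → score (S486, F2026). Machine vertices: (87.78,68.95) → (76.55,88.40) → (54.09,88.40) → (42.86,68.95) → (54.09,49.50) → (76.55,49.50) → (87.78,68.95). Closed: final G1 returns to the first vertex.

G21
G90
G00 X32.62 Y104.07
M3 S486
G1 X29.45 Y109.56 F2026
G1 X23.11 Y109.56 F2026
G1 X19.94 Y104.07 F2026
G1 X23.11 Y98.58 F2026
G1 X29.45 Y98.58 F2026
G1 X32.62 Y104.07 F2026
G00 X87.78 Y68.95
M3 S486
G1 X76.55 Y88.40 F2026
G1 X54.09 Y88.40 F2026
G1 X42.86 Y68.95 F2026
G1 X54.09 Y49.50 F2026
G1 X76.55 Y49.50 F2026
G1 X87.78 Y68.95 F2026
M5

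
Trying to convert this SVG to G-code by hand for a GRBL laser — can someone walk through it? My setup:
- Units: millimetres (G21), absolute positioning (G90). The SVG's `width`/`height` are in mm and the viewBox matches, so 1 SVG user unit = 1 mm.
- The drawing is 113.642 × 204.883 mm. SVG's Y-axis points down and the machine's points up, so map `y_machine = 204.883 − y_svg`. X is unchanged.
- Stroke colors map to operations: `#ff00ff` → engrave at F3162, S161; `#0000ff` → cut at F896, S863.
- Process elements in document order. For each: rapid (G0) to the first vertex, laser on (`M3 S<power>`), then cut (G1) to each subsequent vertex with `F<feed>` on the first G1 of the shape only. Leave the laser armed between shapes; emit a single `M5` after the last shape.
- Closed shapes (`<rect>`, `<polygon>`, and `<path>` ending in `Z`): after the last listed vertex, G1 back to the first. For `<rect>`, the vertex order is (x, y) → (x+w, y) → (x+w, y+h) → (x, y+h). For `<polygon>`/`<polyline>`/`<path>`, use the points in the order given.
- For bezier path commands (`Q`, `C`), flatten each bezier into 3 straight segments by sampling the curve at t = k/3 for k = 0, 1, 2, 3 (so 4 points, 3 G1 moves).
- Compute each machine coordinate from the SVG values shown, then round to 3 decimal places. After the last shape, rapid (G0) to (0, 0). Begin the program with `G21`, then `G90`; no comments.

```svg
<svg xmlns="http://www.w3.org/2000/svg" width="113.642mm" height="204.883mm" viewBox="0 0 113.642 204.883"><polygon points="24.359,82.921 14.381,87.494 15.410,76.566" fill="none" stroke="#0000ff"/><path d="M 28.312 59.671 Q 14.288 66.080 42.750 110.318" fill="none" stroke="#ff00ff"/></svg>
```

viewBox `0 0 113.642 204.883` with mm width/height → 1 unit = 1 mm. Flip: y_m = 204.883 − y_svg.

**Shape 1** — `<polygon>` regular polygon, stroke `#0000ff` → cut (S863, F896). Machine vertices: (24.359,121.962) → (14.381,117.389) → (15.410,128.317) → (24.359,121.962). Closed: final G1 returns to the first vertex.

**Shape 2** — `<path>` quadratic bezier, stroke `#ff00ff` → engrave (S161, F3162). Control points (SVG): P0=(28.312,59.671), P1=(14.288,66.080), P2=(42.750,110.318); sampled at t=k/3. Machine vertices: (28.312,145.212) → (23.683,136.736) → (28.496,119.854) → (42.750,94.565). Open path.

G21
G90
G0 X24.359 Y121.962
M3 S863
G1 X14.381 Y117.389 F896
G1 X15.410 Y128.317
G1 X24.359 Y121.962
G0 X28.312 Y145.212
M3 S161
G1 X23.683 Y136.736 F3162
G1 X28.496 Y119.854
G1 X42.750 Y94.565
M5
G0 X0.000 Y0.000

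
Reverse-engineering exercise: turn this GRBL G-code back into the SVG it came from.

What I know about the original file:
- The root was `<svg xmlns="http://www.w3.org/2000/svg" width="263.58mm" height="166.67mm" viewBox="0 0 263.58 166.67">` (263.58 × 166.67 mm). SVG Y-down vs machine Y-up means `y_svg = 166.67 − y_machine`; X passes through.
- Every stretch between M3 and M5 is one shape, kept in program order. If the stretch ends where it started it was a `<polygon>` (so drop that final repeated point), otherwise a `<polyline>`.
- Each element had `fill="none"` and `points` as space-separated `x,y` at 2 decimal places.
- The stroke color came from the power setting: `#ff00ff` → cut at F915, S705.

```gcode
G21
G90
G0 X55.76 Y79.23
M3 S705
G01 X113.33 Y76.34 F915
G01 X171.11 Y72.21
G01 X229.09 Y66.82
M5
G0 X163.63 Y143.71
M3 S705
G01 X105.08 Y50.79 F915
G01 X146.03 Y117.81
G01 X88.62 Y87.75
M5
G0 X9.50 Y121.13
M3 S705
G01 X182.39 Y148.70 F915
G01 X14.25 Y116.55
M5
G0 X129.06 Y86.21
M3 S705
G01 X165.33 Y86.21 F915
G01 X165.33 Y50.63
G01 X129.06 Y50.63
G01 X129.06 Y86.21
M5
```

Machine Y-up, SVG Y-down with viewBox height 166.67, so y_svg = 166.67 − y_machine; X carries over. Every run uses S705, so all elements get stroke `#ff00ff` (cut).

Run 1: The run is open, so emit a `<polyline>` with points (Y-flipped): 55.76,87.44 113.33,90.33 171.11,94.46 229.09,99.85.

Run 2: The run is open, so emit a `<polyline>` with points (Y-flipped): 163.63,22.96 105.08,115.88 146.03,48.86 88.62,78.92.

Run 3: The run is open, so emit a `<polyline>` with points (Y-flipped): 9.50,45.54 182.39,17.97 14.25,50.12.

Run 4: The run returns to its start, so emit a `<polygon>` with points (Y-flipped): 129.06,80.46 165.33,80.46 165.33,116.04 129.06,116.04.

<svg xmlns="http://www.w3.org/2000/svg" width="263.58mm" height="166.67mm" viewBox="0 0 263.58 166.67">
  <polyline points="55.76,87.44 113.33,90.33 171.11,94.46 229.09,99.85" fill="none" stroke="#ff00ff"/>
  <polyline points="163.63,22.96 105.08,115.88 146.03,48.86 88.62,78.92" fill="none" stroke="#ff00ff"/>
  <polyline points="9.50,45.54 182.39,17.97 14.25,50.12" fill="none" stroke="#ff00ff"/>
  <polygon points="129.06,80.46 165.33,80.46 165.33,116.04 129.06,116.04" fill="none" stroke="#ff00ff"/>
</svg>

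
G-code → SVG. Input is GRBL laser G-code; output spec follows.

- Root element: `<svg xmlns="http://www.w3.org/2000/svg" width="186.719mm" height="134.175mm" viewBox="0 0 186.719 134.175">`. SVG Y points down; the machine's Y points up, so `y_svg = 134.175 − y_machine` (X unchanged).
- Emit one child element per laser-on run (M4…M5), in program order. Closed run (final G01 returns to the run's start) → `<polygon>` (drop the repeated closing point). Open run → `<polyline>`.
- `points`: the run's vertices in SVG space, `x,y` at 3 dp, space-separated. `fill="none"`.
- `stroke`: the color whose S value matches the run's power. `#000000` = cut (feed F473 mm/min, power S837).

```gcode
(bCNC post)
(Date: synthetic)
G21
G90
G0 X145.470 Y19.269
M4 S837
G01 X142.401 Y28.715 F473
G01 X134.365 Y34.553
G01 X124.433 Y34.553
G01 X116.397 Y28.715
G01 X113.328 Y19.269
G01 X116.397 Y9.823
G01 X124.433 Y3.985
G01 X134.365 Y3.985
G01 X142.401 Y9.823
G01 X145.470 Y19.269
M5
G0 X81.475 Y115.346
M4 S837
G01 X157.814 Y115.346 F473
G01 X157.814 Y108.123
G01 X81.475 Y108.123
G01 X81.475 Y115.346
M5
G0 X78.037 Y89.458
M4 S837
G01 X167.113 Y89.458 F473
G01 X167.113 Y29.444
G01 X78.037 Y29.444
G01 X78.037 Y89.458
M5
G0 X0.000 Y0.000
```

y_svg = 134.175 − y_m. Every run uses S837, so all elements get stroke `#000000` (cut).

[1] closed run; points: 145.470,114.906 142.401,105.460 134.365,99.622 124.433,99.622 116.397,105.460 113.328,114.906 116.397,124.352 124.433,130.190 134.365,130.190 142.401,124.352

[2] closed run; points: 81.475,18.829 157.814,18.829 157.814,26.052 81.475,26.052

[3] closed run; points: 78.037,44.717 167.113,44.717 167.113,104.731 78.037,104.731

<svg xmlns="http://www.w3.org/2000/svg" width="186.719mm" height="134.175mm" viewBox="0 0 186.719 134.175">
  <polygon points="145.470,114.906 142.401,105.460 134.365,99.622 124.433,99.622 116.397,105.460 113.328,114.906 116.397,124.352 124.433,130.190 134.365,130.190 142.401,124.352" fill="none" stroke="#000000"/>
  <polygon points="81.475,18.829 157.814,18.829 157.814,26.052 81.475,26.052" fill="none" stroke="#000000"/>
  <polygon points="78.037,44.717 167.113,44.717 167.113,104.731 78.037,104.731" fill="none" stroke="#000000"/>
</svg>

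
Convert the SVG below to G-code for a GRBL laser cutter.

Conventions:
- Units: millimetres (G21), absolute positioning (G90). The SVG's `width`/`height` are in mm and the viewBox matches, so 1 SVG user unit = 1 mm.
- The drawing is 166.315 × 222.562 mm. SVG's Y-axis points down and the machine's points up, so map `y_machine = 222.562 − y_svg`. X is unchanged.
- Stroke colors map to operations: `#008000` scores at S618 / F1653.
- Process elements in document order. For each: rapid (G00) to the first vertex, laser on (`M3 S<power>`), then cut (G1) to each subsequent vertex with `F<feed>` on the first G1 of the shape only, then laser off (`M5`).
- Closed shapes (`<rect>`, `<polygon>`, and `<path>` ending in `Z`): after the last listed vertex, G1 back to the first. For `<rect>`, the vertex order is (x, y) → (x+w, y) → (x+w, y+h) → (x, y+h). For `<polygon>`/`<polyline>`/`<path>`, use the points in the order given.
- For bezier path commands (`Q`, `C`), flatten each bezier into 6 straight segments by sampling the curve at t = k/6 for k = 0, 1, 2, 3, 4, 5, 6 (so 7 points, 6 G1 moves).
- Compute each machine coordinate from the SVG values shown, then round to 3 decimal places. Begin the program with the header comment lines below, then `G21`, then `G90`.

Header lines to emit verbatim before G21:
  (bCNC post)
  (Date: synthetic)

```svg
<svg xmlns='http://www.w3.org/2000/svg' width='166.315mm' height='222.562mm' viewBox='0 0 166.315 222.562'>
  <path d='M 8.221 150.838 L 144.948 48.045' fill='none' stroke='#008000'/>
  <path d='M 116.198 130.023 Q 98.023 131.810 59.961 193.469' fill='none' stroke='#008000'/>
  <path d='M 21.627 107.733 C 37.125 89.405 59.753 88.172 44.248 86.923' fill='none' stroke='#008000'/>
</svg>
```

(bCNC post)
(Date: synthetic)
G21
G90
G00 X8.221 Y71.724
M3 S618
G1 X144.948 Y174.517 F1653
M5
G00 X116.198 Y92.539
M3 S618
G1 X109.587 Y90.280 F1653
G1 X101.872 Y84.695
G1 X93.051 Y75.784
G1 X83.126 Y63.547
G1 X72.096 Y47.983
G1 X59.961 Y29.093
M5
G00 X21.627 Y114.829
M3 S618
G1 X29.761 Y122.648 F1653
G1 X37.825 Y128.092
G1 X44.564 Y131.639
G1 X48.718 Y133.762
G1 X49.032 Y134.937
G1 X44.248 Y135.639
M5

Since the viewBox matches the mm dimensions, user units are millimetres directly. The only transform is the Y-flip y_m = 222.562 − y_svg.

Shape 1 is a line segment drawn with `<path>`. Its stroke #008000 means score at S618, F1653. After flipping Y the toolpath is (8.221,71.724) → (144.948,174.517).

Shape 2 is a quadratic bezier drawn with `<path>`. Its stroke #008000 means score at S618, F1653. After flipping Y the toolpath is (116.198,92.539) → (109.587,90.280) → (101.872,84.695) → (93.051,75.784) → (83.126,63.547) → (72.096,47.983) → (59.961,29.093).

Shape 3 is a cubic bezier drawn with `<path>`. Its stroke #008000 means score at S618, F1653. After flipping Y the toolpath is (21.627,114.829) → (29.761,122.648) → (37.825,128.092) → (44.564,131.639) → (48.718,133.762) → (49.032,134.937) → (44.248,135.639).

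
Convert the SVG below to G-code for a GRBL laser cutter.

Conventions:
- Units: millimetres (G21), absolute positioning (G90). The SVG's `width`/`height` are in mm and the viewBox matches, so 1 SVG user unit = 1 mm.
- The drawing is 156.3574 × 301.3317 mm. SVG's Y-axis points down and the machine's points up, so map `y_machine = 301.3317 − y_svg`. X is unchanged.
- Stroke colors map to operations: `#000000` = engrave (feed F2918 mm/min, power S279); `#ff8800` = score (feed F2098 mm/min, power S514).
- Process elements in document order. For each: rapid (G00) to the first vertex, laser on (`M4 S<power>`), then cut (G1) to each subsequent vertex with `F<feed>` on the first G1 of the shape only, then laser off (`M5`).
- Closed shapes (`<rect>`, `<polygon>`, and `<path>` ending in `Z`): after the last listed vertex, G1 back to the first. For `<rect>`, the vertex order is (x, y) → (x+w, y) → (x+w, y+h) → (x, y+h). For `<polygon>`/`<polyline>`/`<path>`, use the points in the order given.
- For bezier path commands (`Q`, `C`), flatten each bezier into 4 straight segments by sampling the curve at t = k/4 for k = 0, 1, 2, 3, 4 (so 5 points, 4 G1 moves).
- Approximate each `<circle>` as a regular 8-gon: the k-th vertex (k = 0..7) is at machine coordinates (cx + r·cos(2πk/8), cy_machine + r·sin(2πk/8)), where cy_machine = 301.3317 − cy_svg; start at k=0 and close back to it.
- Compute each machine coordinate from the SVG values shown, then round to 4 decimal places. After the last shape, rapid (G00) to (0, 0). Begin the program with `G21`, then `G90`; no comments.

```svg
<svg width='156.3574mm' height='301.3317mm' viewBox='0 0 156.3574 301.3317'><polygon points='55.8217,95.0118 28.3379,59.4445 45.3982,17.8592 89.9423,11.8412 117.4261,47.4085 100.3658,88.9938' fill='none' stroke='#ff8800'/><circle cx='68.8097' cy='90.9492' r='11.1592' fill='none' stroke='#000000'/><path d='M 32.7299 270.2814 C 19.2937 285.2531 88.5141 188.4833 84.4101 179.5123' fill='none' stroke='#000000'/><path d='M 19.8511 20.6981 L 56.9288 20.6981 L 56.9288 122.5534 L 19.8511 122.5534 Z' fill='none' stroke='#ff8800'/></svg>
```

G21
G90
G00 X55.8217 Y206.3199
M4 S514
G1 X28.3379 Y241.8872 F2098
G1 X45.3982 Y283.4725
G1 X89.9423 Y289.4905
G1 X117.4261 Y253.9232
G1 X100.3658 Y212.3379
G1 X55.8217 Y206.3199
M5
G00 X79.9689 Y210.3825
M4 S279
G1 X76.7004 Y218.2732 F2918
G1 X68.8097 Y221.5417
G1 X60.9190 Y218.2732
G1 X57.6505 Y210.3825
G1 X60.9190 Y202.4918
G1 X68.8097 Y199.2233
G1 X76.7004 Y202.4918
G1 X79.9689 Y210.3825
M5
G00 X32.7299 Y31.0503
M4 S279
G1 X35.7137 Y37.6552 F2918
G1 X55.0704 Y67.4563
G1 X76.1770 Y101.7467
G1 X84.4101 Y121.8194
M5
G00 X19.8511 Y280.6336
M4 S514
G1 X56.9288 Y280.6336 F2098
G1 X56.9288 Y178.7783
G1 X19.8511 Y178.7783
G1 X19.8511 Y280.6336
M5
G00 X0.0000 Y0.0000

viewBox `0 0 156.3574 301.3317` with mm width/height → 1 unit = 1 mm. Flip: y_m = 301.3317 − y_svg.

**Shape 1** — `<polygon>` regular polygon, stroke `#ff8800` → score (S514, F2098). Machine vertices: (55.8217,206.3199) → (28.3379,241.8872) → (45.3982,283.4725) → (89.9423,289.4905) → (117.4261,253.9232) → (100.3658,212.3379) → (55.8217,206.3199). Closed: final G1 returns to the first vertex.

**Shape 2** — `<circle>` circle, stroke `#000000` → engrave (S279, F2918). Machine vertices: (79.9689,210.3825) → (76.7004,218.2732) → (68.8097,221.5417) → (60.9190,218.2732) → (57.6505,210.3825) → (60.9190,202.4918) → (68.8097,199.2233) → (76.7004,202.4918) → (79.9689,210.3825). Closed: final G1 returns to the first vertex.

**Shape 3** — `<path>` cubic bezier, stroke `#000000` → engrave (S279, F2918). Control points (SVG): P0=(32.7299,270.2814), P1=(19.2937,285.2531), P2=(88.5141,188.4833), P3=(84.4101,179.5123); sampled at t=k/4. Machine vertices: (32.7299,31.0503) → (35.7137,37.6552) → (55.0704,67.4563) → (76.1770,101.7467) → (84.4101,121.8194). Open path.

**Shape 4** — `<path>` rectangle, stroke `#ff8800` → score (S514, F2098). Machine vertices: (19.8511,280.6336) → (56.9288,280.6336) → (56.9288,178.7783) → (19.8511,178.7783) → (19.8511,280.6336). Closed: final G1 returns to the first vertex.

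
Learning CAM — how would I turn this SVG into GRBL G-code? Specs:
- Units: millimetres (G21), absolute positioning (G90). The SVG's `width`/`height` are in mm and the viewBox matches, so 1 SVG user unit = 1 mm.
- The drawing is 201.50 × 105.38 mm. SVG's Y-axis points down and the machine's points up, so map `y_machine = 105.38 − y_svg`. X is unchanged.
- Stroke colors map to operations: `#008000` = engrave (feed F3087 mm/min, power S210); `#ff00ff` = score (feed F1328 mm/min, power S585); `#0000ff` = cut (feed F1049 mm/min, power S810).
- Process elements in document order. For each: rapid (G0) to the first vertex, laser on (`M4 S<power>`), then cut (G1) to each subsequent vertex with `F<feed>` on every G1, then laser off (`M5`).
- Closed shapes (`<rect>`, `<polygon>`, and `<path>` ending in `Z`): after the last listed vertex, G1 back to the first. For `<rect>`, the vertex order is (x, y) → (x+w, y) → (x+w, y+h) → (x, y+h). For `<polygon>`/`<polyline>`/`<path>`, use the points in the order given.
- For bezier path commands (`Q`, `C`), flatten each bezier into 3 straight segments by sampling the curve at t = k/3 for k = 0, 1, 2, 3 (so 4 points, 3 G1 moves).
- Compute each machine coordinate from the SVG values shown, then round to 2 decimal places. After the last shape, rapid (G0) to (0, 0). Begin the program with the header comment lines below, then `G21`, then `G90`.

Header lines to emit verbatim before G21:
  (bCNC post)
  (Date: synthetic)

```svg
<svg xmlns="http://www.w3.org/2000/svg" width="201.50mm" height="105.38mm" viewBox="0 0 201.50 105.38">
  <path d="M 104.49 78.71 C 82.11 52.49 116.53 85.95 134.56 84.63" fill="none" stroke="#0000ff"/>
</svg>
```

(bCNC post)
(Date: synthetic)
G21
G90
G0 X104.49 Y26.67
M4 S810
G1 X98.33 Y36.50 F1049
G1 X113.78 Y27.52 F1049
G1 X134.56 Y20.75 F1049
M5
G0 X0.00 Y0.00

viewBox `0 0 201.50 105.38` with mm width/height → 1 unit = 1 mm. Flip: y_m = 105.38 − y_svg.

**Shape 1** — `<path>` cubic bezier, stroke `#0000ff` → cut (S810, F1049). Control points (SVG): P0=(104.49,78.71), P1=(82.11,52.49), P2=(116.53,85.95), P3=(134.56,84.63); sampled at t=k/3. Machine vertices: (104.49,26.67) → (98.33,36.50) → (113.78,27.52) → (134.56,20.75). Open path.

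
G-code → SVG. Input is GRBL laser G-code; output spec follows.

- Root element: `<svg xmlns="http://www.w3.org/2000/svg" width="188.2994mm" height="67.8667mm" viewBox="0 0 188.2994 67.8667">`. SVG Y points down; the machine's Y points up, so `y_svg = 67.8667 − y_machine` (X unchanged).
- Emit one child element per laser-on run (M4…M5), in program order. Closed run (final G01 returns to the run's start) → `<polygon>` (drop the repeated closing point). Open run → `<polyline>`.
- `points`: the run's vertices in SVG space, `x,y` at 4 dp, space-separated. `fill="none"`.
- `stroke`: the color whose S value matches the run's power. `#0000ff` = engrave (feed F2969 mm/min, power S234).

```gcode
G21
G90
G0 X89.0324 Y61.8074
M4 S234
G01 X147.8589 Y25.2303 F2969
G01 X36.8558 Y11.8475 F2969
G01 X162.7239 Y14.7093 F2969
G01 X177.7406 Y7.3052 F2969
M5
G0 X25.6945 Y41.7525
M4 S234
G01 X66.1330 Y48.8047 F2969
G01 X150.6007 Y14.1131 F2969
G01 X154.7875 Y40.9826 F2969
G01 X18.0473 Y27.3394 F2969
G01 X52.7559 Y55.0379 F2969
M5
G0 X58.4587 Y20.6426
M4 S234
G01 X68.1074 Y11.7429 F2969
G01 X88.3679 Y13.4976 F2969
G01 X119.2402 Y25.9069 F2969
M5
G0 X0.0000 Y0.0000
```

y_svg = 67.8667 − y_m. Every run uses S234, so all elements get stroke `#0000ff` (engrave).

[1] open run; points: 89.0324,6.0593 147.8589,42.6364 36.8558,56.0192 162.7239,53.1574 177.7406,60.5615

[2] open run; points: 25.6945,26.1142 66.1330,19.0620 150.6007,53.7536 154.7875,26.8841 18.0473,40.5273 52.7559,12.8288

[3] open run; points: 58.4587,47.2241 68.1074,56.1238 88.3679,54.3691 119.2402,41.9598

<svg xmlns="http://www.w3.org/2000/svg" width="188.2994mm" height="67.8667mm" viewBox="0 0 188.2994 67.8667">
  <polyline points="89.0324,6.0593 147.8589,42.6364 36.8558,56.0192 162.7239,53.1574 177.7406,60.5615" fill="none" stroke="#0000ff"/>
  <polyline points="25.6945,26.1142 66.1330,19.0620 150.6007,53.7536 154.7875,26.8841 18.0473,40.5273 52.7559,12.8288" fill="none" stroke="#0000ff"/>
  <polyline points="58.4587,47.2241 68.1074,56.1238 88.3679,54.3691 119.2402,41.9598" fill="none" stroke="#0000ff"/>
</svg>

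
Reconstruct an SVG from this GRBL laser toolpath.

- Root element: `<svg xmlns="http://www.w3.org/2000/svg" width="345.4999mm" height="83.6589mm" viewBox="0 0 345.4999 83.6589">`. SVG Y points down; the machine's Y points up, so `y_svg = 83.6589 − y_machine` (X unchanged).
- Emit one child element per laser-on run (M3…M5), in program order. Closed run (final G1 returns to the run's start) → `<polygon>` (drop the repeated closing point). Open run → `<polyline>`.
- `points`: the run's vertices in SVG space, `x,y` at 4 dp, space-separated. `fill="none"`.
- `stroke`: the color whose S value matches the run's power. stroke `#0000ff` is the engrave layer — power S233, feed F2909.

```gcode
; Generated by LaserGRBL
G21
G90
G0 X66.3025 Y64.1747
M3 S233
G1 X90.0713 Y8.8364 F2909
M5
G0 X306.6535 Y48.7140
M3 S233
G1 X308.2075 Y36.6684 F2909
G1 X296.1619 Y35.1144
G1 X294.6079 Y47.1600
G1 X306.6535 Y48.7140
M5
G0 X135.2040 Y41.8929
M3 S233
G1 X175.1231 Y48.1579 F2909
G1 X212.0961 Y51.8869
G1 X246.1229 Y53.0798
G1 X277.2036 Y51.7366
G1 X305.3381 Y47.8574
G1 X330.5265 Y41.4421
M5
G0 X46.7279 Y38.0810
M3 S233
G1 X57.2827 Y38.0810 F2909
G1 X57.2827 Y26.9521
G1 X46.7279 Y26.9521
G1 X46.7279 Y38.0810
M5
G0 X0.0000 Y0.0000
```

<svg xmlns="http://www.w3.org/2000/svg" width="345.4999mm" height="83.6589mm" viewBox="0 0 345.4999 83.6589">
  <polyline points="66.3025,19.4842 90.0713,74.8225" fill="none" stroke="#0000ff"/>
  <polygon points="306.6535,34.9449 308.2075,46.9905 296.1619,48.5445 294.6079,36.4989" fill="none" stroke="#0000ff"/>
  <polyline points="135.2040,41.7660 175.1231,35.5010 212.0961,31.7720 246.1229,30.5791 277.2036,31.9223 305.3381,35.8015 330.5265,42.2168" fill="none" stroke="#0000ff"/>
  <polygon points="46.7279,45.5779 57.2827,45.5779 57.2827,56.7068 46.7279,56.7068" fill="none" stroke="#0000ff"/>
</svg>

Machine Y-up, SVG Y-down with viewBox height 83.6589, so y_svg = 83.6589 − y_machine; X carries over. Every run uses S233, so all elements get stroke `#0000ff` (engrave).

Run 1: The run is open, so emit a `<polyline>` with points (Y-flipped): 66.3025,19.4842 90.0713,74.8225.

Run 2: The run returns to its start, so emit a `<polygon>` with points (Y-flipped): 306.6535,34.9449 308.2075,46.9905 296.1619,48.5445 294.6079,36.4989.

Run 3: The run is open, so emit a `<polyline>` with points (Y-flipped): 135.2040,41.7660 175.1231,35.5010 212.0961,31.7720 246.1229,30.5791 277.2036,31.9223 305.3381,35.8015 330.5265,42.2168.

Run 4: The run returns to its start, so emit a `<polygon>` with points (Y-flipped): 46.7279,45.5779 57.2827,45.5779 57.2827,56.7068 46.7279,56.7068.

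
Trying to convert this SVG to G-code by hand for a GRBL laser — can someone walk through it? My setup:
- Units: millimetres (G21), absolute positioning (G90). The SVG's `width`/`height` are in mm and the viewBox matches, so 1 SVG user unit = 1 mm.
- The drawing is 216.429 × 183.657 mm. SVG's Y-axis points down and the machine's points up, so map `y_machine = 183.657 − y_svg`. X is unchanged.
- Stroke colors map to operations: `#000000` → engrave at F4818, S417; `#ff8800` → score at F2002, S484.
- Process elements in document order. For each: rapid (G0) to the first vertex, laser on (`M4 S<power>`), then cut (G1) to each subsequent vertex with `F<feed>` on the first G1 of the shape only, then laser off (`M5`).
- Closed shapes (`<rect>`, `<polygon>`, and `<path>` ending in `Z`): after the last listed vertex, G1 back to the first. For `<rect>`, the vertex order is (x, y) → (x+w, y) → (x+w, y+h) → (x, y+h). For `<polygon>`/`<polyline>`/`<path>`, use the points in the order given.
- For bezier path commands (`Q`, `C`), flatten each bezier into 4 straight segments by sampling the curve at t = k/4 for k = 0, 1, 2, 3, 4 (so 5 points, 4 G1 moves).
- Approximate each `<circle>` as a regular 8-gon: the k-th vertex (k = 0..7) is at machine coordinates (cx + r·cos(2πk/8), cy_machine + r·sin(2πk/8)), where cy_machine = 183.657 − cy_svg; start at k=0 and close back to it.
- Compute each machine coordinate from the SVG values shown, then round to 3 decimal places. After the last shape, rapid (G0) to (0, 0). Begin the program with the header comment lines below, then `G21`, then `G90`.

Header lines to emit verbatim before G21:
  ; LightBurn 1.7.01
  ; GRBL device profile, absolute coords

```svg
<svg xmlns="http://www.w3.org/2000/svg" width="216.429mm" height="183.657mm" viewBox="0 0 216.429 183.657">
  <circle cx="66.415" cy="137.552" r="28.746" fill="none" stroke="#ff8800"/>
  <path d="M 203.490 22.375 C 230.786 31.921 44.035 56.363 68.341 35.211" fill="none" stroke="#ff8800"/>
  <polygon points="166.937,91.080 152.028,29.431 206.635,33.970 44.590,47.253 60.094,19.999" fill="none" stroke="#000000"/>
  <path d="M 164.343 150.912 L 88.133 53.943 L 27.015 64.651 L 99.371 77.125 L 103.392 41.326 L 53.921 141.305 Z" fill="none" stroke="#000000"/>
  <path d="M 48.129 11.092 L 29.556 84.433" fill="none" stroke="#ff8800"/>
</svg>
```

Since the viewBox matches the mm dimensions, user units are millimetres directly. The only transform is the Y-flip y_m = 183.657 − y_svg.

Shape 1 is a circle drawn with `<circle>`. Its stroke #ff8800 means score at S484, F2002. After flipping Y the toolpath is (95.161,46.105) → (86.741,66.431) → (66.415,74.851) → (46.089,66.431) → (37.669,46.105) → (46.089,25.779) → (66.415,17.359) → (86.741,25.779) → (95.161,46.105), returning to the start.

Shape 2 is a cubic bezier drawn with `<path>`. Its stroke #ff8800 means score at S484, F2002. After flipping Y the toolpath is (203.490,161.282) → (190.470,152.275) → (137.037,143.352) → (83.042,140.186) → (68.341,148.446).

Shape 3 is a closed polygon drawn with `<polygon>`. Its stroke #000000 means engrave at S417, F4818. After flipping Y the toolpath is (166.937,92.577) → (152.028,154.226) → (206.635,149.687) → (44.590,136.404) → (60.094,163.658) → (166.937,92.577), returning to the start.

Shape 4 is a closed polygon drawn with `<path>`. Its stroke #000000 means engrave at S417, F4818. After flipping Y the toolpath is (164.343,32.745) → (88.133,129.714) → (27.015,119.006) → (99.371,106.532) → (103.392,142.331) → (53.921,42.352) → (164.343,32.745), returning to the start.

Shape 5 is a line segment drawn with `<path>`. Its stroke #ff8800 means score at S484, F2002. After flipping Y the toolpath is (48.129,172.565) → (29.556,99.224).

; LightBurn 1.7.01
; GRBL device profile, absolute coords
G21
G90
G0 X95.161 Y46.105
M4 S484
G1 X86.741 Y66.431 F2002
G1 X66.415 Y74.851
G1 X46.089 Y66.431
G1 X37.669 Y46.105
G1 X46.089 Y25.779
G1 X66.415 Y17.359
G1 X86.741 Y25.779
G1 X95.161 Y46.105
M5
G0 X203.490 Y161.282
M4 S484
G1 X190.470 Y152.275 F2002
G1 X137.037 Y143.352
G1 X83.042 Y140.186
G1 X68.341 Y148.446
M5
G0 X166.937 Y92.577
M4 S417
G1 X152.028 Y154.226 F4818
G1 X206.635 Y149.687
G1 X44.590 Y136.404
G1 X60.094 Y163.658
G1 X166.937 Y92.577
M5
G0 X164.343 Y32.745
M4 S417
G1 X88.133 Y129.714 F4818
G1 X27.015 Y119.006
G1 X99.371 Y106.532
G1 X103.392 Y142.331
G1 X53.921 Y42.352
G1 X164.343 Y32.745
M5
G0 X48.129 Y172.565
M4 S484
G1 X29.556 Y99.224 F2002
M5
G0 X0.000 Y0.000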